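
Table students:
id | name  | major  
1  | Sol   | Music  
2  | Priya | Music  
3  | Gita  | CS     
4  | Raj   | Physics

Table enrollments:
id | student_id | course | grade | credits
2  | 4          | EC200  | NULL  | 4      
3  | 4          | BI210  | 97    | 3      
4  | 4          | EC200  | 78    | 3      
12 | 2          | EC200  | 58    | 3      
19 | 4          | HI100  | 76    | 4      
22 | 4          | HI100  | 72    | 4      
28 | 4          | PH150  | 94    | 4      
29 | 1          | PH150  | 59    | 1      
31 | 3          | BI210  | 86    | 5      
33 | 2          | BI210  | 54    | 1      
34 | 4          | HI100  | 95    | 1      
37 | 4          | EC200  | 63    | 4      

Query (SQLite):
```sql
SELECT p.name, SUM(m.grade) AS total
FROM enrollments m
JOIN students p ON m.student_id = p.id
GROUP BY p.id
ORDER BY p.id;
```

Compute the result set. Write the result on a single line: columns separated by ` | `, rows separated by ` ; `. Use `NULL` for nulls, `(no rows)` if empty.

Sol | 59 ; Priya | 112 ; Gita | 86 ; Raj | 575

Join each enrollments row to its students via student_id.
Group joined rows by students.id; compute SUM(m.grade) per group.
  1: ids {29} → SUM(m.grade)=59
  2: ids {12, 33} → SUM(m.grade)=112
  3: ids {31} → SUM(m.grade)=86
  4: ids {2, 3, 4, 19, 22, 28, 34, 37} → SUM(m.grade)=575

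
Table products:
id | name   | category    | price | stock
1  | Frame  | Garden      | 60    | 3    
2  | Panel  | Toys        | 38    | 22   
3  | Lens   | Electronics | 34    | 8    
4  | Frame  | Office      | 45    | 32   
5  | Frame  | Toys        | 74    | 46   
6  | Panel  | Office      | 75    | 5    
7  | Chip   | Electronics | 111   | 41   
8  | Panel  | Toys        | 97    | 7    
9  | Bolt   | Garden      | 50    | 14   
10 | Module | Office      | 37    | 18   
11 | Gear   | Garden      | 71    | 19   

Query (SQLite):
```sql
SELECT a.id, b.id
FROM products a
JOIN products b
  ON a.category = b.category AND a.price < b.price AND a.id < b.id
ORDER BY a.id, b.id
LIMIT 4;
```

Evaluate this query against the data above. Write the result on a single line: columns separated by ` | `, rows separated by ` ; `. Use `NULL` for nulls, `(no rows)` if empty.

Pairs (a,b) with same category, a.price < b.price, a.id < b.id.
category groups: Electronics:{3,7} Garden:{1,9,11} Office:{4,6,10} Toys:{2,5,8}
Ordered by (a.id, b.id); first 4.

1 | 11 ; 2 | 5 ; 2 | 8 ; 3 | 7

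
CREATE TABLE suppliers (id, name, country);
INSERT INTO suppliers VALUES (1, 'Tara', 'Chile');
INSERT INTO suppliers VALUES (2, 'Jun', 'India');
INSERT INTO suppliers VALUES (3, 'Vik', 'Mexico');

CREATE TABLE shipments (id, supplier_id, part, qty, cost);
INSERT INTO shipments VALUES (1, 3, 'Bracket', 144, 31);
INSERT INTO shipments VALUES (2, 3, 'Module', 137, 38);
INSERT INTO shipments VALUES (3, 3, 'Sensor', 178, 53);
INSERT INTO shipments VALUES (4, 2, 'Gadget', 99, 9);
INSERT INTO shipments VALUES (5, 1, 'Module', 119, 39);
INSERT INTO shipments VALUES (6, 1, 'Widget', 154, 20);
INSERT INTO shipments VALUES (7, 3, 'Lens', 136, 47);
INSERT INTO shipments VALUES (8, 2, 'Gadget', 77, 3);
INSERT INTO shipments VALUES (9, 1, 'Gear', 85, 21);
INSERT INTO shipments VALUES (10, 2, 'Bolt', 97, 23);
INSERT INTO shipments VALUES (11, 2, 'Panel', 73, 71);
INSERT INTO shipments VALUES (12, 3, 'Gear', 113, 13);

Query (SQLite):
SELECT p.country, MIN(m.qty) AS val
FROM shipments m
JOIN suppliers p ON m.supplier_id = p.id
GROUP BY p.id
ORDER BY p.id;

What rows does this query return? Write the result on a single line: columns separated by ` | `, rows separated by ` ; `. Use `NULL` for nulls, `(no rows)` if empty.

Chile | 85 ; India | 73 ; Mexico | 113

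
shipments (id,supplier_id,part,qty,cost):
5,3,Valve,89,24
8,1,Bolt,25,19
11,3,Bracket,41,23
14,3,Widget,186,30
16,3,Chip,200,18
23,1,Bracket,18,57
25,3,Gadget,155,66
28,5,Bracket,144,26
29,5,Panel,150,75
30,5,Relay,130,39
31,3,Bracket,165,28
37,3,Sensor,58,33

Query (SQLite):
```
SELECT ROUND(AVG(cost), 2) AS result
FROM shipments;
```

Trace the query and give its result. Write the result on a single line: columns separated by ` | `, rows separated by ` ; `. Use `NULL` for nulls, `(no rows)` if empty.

36.5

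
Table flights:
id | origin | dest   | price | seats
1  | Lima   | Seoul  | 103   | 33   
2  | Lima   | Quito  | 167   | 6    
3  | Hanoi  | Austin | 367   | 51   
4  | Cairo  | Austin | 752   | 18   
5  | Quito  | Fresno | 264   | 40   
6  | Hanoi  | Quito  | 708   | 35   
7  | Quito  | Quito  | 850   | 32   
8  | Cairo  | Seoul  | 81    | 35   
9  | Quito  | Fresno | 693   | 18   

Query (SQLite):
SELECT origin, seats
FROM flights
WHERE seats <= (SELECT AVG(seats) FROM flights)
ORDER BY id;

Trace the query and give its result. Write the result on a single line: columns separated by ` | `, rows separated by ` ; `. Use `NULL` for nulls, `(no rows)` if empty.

Lima | 6 ; Cairo | 18 ; Quito | 18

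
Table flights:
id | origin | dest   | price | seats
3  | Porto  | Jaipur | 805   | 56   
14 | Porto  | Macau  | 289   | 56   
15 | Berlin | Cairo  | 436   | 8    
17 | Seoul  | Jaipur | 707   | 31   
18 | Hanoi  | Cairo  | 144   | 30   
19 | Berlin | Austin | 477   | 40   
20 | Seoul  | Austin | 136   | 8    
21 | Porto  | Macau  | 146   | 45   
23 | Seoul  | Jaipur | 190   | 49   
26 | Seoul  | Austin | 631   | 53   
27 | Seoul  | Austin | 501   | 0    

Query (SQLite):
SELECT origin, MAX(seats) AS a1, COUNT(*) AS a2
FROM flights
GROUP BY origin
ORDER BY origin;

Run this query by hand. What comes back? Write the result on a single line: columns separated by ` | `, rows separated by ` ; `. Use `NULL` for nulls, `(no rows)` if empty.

Group flights by origin.
Per group compute: MAX(seats), COUNT(*).
  Berlin: ids {15, 19} → MAX(seats)=40, COUNT(*)=2
  Hanoi: ids {18} → MAX(seats)=30, COUNT(*)=1
  Porto: ids {3, 14, 21} → MAX(seats)=56, COUNT(*)=3
  Seoul: ids {17, 20, 23, 26, 27} → MAX(seats)=53, COUNT(*)=5

Berlin | 40 | 2 ; Hanoi | 30 | 1 ; Porto | 56 | 3 ; Seoul | 53 | 5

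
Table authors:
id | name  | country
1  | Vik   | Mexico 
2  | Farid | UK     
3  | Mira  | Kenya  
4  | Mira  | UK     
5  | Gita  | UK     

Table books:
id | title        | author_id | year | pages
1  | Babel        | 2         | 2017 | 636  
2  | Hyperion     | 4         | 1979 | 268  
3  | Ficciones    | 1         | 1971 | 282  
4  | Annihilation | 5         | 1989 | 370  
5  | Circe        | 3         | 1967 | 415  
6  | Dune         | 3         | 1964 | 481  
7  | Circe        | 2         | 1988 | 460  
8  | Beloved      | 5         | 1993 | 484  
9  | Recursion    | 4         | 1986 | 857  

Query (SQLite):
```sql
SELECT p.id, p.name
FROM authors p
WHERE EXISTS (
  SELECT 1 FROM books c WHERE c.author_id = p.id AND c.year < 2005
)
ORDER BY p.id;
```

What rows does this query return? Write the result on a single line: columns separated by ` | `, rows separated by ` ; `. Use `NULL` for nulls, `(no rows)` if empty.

For each authors row, check whether any books with matching author_id has year < 2005.
Keep rows where that is true.

1 | Vik ; 2 | Farid ; 3 | Mira ; 4 | Mira ; 5 | Gita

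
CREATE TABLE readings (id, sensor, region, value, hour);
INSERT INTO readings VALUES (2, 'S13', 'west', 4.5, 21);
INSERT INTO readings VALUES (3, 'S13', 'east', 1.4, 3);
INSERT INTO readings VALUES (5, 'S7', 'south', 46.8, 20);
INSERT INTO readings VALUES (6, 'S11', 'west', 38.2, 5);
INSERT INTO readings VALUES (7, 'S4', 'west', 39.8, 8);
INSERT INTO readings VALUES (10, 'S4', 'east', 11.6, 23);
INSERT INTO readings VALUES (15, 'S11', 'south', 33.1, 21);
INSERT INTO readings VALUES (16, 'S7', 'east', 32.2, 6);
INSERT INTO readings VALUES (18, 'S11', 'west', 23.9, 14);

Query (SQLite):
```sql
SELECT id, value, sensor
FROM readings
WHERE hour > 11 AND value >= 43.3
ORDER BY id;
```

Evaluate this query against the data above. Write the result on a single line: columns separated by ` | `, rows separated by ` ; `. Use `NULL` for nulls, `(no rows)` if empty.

5 | 46.8 | S7

hour > 11: ids {2, 5, 10, 15, 18}
value >= 43.3: ids {5}
Combine with AND.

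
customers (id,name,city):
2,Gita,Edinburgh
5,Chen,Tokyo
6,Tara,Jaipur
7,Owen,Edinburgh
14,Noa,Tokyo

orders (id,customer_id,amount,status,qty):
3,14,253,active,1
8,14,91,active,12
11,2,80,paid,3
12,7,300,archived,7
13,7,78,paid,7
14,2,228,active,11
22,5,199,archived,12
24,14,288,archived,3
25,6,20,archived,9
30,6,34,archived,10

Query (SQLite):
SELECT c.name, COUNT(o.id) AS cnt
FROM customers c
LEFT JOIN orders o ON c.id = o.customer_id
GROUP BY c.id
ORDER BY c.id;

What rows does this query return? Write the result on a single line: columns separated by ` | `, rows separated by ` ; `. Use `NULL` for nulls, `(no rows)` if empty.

LEFT JOIN keeps every customers row; unmatched ones get NULL for orders columns.
Group by customers.id and compute COUNT(o.id). COUNT(col) of an all-NULL group is 0.
  2: ids {11, 14} → COUNT(o.id)=2
  5: ids {22} → COUNT(o.id)=1
  6: ids {25, 30} → COUNT(o.id)=2
  7: ids {12, 13} → COUNT(o.id)=2
  14: ids {3, 8, 24} → COUNT(o.id)=3

Gita | 2 ; Chen | 1 ; Tara | 2 ; Owen | 2 ; Noa | 3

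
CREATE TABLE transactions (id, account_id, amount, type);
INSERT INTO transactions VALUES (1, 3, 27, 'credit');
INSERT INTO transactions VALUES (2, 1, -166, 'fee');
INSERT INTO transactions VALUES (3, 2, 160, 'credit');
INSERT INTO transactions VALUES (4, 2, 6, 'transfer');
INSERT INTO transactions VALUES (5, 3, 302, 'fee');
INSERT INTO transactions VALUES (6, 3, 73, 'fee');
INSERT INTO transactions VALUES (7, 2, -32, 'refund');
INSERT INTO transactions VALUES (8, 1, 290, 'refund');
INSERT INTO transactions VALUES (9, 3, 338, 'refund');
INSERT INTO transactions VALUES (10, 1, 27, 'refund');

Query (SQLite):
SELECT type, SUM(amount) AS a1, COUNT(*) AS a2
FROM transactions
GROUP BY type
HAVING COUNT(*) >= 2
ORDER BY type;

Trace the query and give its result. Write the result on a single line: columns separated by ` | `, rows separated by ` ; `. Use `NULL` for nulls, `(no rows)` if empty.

credit | 187 | 2 ; fee | 209 | 3 ; refund | 623 | 4

Group transactions by type.
Per group compute: SUM(amount), COUNT(*).
HAVING: drop groups with fewer than 2 rows.
  credit: ids {1, 3} → SUM(amount)=187, COUNT(*)=2
  fee: ids {2, 5, 6} → SUM(amount)=209, COUNT(*)=3
  refund: ids {7, 8, 9, 10} → SUM(amount)=623, COUNT(*)=4
  transfer: ids {4} → SUM(amount)=6, COUNT(*)=1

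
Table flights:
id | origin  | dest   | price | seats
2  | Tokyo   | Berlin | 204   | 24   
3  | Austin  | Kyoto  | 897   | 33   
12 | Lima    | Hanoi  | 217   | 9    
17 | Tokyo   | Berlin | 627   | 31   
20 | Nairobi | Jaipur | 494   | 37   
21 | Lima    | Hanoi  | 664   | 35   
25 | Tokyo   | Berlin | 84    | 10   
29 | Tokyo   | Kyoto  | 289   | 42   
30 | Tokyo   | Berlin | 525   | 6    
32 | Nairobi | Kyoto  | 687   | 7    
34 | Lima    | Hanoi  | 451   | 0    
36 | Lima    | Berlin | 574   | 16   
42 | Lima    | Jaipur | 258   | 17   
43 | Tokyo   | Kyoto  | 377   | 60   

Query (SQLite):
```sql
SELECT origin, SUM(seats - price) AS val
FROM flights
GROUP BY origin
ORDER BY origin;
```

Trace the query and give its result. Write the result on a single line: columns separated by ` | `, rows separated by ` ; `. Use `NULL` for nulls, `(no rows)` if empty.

For each row compute seats - price.
Group by origin; take SUM of the expression per group.
  Austin: ids {3} → SUM(seats - price)=-864
  Lima: ids {12, 21, 34, 36, 42} → SUM(seats - price)=-2087
  Nairobi: ids {20, 32} → SUM(seats - price)=-1137
  Tokyo: ids {2, 17, 25, 29, 30, 43} → SUM(seats - price)=-1933

Austin | -864 ; Lima | -2087 ; Nairobi | -1137 ; Tokyo | -1933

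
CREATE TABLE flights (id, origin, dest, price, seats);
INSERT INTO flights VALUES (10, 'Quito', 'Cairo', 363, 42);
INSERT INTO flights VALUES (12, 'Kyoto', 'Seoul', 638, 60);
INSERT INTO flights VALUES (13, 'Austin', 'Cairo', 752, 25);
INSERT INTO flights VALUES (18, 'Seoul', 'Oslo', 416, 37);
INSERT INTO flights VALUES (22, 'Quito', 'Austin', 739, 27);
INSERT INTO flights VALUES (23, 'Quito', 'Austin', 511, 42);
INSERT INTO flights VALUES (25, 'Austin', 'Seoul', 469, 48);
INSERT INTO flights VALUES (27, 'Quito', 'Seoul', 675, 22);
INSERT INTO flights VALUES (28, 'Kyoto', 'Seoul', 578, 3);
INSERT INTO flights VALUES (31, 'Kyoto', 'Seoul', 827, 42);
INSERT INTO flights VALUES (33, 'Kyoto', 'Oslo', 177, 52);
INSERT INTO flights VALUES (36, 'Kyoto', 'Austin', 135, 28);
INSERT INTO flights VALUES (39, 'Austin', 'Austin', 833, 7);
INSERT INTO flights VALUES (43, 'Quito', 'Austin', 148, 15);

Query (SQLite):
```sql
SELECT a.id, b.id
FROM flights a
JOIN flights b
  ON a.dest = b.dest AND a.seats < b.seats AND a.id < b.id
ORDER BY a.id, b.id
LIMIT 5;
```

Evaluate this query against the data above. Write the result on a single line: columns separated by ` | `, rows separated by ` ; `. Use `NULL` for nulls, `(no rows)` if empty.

Pairs (a,b) with same dest, a.seats < b.seats, a.id < b.id.
dest groups: Austin:{22,23,36,39,43} Cairo:{10,13} Oslo:{18,33} Seoul:{12,25,27,28,31}
Ordered by (a.id, b.id); first 5.

18 | 33 ; 22 | 23 ; 22 | 36 ; 27 | 31 ; 28 | 31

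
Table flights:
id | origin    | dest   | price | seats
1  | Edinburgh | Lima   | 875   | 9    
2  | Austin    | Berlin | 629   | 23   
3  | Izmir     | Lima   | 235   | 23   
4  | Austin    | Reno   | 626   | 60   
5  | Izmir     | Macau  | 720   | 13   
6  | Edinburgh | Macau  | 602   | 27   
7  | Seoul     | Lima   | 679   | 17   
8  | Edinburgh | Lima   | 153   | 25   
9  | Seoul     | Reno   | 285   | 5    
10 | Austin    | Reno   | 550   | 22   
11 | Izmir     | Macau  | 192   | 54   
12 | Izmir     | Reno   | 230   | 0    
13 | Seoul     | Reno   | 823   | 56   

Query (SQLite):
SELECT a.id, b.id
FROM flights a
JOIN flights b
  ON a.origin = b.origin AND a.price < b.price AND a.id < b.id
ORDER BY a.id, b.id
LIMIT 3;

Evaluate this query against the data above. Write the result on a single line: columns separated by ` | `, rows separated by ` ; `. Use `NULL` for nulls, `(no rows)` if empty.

Pairs (a,b) with same origin, a.price < b.price, a.id < b.id.
origin groups: Austin:{2,4,10} Edinburgh:{1,6,8} Izmir:{3,5,11,12} Seoul:{7,9,13}
Ordered by (a.id, b.id); first 3.

3 | 5 ; 7 | 13 ; 9 | 13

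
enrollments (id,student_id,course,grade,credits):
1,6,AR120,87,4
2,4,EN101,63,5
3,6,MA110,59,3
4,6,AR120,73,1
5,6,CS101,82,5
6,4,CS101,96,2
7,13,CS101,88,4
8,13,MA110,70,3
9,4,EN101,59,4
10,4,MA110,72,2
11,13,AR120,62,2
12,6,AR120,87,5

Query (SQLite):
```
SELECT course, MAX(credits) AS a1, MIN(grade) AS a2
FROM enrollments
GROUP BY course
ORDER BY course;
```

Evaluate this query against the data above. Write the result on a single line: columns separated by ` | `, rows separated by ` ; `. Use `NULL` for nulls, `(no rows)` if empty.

AR120 | 5 | 62 ; CS101 | 5 | 82 ; EN101 | 5 | 59 ; MA110 | 3 | 59

Group enrollments by course.
Per group compute: MAX(credits), MIN(grade).
  AR120: ids {1, 4, 11, 12} → MAX(credits)=5, MIN(grade)=62
  CS101: ids {5, 6, 7} → MAX(credits)=5, MIN(grade)=82
  EN101: ids {2, 9} → MAX(credits)=5, MIN(grade)=59
  MA110: ids {3, 8, 10} → MAX(credits)=3, MIN(grade)=59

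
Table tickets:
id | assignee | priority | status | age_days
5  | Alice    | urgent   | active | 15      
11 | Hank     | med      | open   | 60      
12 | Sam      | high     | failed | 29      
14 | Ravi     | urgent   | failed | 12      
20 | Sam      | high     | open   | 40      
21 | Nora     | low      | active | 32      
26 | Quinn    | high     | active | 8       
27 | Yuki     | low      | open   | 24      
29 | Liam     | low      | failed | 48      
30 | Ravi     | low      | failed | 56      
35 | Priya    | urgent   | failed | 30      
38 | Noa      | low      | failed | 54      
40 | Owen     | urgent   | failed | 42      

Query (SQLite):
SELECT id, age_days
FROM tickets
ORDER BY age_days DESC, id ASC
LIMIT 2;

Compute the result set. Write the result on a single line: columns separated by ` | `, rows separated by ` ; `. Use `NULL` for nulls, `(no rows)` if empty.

11 | 60 ; 30 | 56

Sort by age_days desc, tiebreak id asc: (60, id=11), (56, id=30), (54, id=38), (48, id=29), (42, id=40) …. Take first 2.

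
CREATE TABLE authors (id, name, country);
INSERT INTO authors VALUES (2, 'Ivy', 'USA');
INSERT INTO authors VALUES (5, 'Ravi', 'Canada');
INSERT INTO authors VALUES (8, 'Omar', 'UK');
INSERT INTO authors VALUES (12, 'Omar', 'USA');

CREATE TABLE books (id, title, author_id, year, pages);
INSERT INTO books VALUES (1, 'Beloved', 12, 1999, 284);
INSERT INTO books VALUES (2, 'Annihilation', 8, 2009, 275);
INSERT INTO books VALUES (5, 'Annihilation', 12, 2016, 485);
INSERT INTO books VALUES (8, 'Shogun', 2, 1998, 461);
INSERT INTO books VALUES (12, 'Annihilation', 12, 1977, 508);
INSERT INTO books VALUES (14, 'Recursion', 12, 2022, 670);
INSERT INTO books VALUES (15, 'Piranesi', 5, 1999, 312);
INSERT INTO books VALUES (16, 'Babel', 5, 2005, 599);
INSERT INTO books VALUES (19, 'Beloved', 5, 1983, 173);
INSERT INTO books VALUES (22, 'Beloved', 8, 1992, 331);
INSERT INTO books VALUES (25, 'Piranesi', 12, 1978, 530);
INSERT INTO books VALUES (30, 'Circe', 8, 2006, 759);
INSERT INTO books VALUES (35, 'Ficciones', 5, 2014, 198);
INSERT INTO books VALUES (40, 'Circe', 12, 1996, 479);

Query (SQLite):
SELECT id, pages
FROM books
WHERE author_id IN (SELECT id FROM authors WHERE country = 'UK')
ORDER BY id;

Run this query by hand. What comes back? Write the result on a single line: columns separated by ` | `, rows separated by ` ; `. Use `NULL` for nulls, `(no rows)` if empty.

Inner query: authors.id where country = 'UK'.
Outer: keep books rows whose author_id is in that set.
Inner query → {8}

2 | 275 ; 22 | 331 ; 30 | 759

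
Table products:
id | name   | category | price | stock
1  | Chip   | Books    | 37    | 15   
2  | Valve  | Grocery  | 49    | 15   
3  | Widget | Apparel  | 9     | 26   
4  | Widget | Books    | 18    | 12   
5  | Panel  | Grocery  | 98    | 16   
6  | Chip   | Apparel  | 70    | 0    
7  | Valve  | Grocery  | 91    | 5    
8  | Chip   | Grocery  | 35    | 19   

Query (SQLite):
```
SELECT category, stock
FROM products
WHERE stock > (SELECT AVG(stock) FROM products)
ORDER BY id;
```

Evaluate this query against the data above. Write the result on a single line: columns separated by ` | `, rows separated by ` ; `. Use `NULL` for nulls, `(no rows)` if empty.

Books | 15 ; Grocery | 15 ; Apparel | 26 ; Grocery | 16 ; Grocery | 19

Scalar subquery: AVG(stock) over all products rows = 13.5.
Keep rows where stock > that value.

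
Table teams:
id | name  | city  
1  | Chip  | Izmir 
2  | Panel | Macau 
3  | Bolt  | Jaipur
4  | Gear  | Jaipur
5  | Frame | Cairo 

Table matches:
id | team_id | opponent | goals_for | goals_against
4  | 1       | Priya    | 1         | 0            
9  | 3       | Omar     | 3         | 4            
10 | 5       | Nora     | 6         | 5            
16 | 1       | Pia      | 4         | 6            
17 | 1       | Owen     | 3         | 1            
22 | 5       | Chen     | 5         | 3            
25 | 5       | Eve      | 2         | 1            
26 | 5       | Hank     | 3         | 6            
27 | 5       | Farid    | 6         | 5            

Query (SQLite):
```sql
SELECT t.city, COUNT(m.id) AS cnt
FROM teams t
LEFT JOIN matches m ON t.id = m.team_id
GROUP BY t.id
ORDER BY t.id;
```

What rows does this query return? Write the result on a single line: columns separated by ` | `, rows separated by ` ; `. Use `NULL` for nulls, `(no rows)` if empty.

Izmir | 3 ; Macau | 0 ; Jaipur | 1 ; Jaipur | 0 ; Cairo | 5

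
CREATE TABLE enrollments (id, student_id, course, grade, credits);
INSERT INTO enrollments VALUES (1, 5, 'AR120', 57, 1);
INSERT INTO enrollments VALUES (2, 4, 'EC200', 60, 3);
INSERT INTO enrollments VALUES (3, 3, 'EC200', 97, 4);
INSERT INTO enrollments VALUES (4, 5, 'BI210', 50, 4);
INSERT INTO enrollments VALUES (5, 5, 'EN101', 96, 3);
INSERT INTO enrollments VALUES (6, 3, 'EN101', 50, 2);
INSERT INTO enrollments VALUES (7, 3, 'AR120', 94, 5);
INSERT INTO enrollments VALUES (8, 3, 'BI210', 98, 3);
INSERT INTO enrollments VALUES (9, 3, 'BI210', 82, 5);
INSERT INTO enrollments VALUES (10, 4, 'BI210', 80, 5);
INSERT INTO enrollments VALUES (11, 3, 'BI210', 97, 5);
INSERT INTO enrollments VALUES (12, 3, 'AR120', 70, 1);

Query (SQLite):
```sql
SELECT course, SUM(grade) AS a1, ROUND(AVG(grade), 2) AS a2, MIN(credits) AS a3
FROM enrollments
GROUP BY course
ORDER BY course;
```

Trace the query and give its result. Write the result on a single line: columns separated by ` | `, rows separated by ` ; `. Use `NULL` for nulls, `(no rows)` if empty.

Group enrollments by course.
Per group compute: SUM(grade), ROUND(AVG(grade), 2), MIN(credits).
  AR120: ids {1, 7, 12} → SUM(grade)=221, ROUND(AVG(grade), 2)=73.67, MIN(credits)=1
  BI210: ids {4, 8, 9, 10, 11} → SUM(grade)=407, ROUND(AVG(grade), 2)=81.4, MIN(credits)=3
  EC200: ids {2, 3} → SUM(grade)=157, ROUND(AVG(grade), 2)=78.5, MIN(credits)=3
  EN101: ids {5, 6} → SUM(grade)=146, ROUND(AVG(grade), 2)=73, MIN(credits)=2

AR120 | 221 | 73.67 | 1 ; BI210 | 407 | 81.4 | 3 ; EC200 | 157 | 78.5 | 3 ; EN101 | 146 | 73 | 2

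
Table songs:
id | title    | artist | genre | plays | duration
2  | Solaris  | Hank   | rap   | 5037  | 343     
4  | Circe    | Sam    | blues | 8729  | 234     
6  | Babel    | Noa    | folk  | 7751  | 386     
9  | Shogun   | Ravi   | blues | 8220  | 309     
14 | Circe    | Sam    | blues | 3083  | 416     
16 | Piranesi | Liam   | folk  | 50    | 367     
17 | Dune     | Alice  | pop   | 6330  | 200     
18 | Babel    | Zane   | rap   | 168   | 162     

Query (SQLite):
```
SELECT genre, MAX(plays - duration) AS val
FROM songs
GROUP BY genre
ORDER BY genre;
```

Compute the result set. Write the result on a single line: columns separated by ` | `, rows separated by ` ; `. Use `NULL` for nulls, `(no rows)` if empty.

For each row compute plays - duration.
Group by genre; take MAX of the expression per group.
  blues: ids {4, 9, 14} → MAX(plays - duration)=8495
  folk: ids {6, 16} → MAX(plays - duration)=7365
  pop: ids {17} → MAX(plays - duration)=6130
  rap: ids {2, 18} → MAX(plays - duration)=4694

blues | 8495 ; folk | 7365 ; pop | 6130 ; rap | 4694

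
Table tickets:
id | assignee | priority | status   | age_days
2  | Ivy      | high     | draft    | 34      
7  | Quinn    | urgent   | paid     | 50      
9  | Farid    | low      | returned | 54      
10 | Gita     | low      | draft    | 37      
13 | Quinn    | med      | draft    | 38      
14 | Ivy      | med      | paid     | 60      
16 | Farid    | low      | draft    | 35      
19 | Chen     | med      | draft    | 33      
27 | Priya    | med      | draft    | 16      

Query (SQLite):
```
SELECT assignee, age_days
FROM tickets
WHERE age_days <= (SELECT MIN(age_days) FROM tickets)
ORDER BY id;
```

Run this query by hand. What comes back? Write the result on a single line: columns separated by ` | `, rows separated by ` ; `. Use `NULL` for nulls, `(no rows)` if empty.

Scalar subquery: MIN(age_days) over all tickets rows = 16.
Keep rows where age_days <= that value.

Priya | 16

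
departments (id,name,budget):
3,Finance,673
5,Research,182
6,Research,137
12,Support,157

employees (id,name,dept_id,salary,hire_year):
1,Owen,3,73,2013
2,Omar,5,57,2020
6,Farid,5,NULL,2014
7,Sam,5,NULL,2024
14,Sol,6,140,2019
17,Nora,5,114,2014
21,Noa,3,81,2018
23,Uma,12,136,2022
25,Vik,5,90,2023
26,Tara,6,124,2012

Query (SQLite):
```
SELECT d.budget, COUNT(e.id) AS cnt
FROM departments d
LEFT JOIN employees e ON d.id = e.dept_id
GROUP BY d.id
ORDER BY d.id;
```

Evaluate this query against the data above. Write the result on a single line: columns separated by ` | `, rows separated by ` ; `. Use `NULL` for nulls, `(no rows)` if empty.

673 | 2 ; 182 | 5 ; 137 | 2 ; 157 | 1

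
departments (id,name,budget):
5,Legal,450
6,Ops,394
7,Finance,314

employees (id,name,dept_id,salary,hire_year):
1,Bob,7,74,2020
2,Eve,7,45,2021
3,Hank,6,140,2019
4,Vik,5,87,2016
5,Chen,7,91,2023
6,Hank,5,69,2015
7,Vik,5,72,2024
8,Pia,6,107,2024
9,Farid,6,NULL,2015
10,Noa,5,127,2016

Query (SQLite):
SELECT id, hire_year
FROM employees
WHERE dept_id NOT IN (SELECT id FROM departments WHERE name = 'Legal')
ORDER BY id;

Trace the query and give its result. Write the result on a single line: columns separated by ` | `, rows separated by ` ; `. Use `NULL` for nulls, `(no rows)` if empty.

1 | 2020 ; 2 | 2021 ; 3 | 2019 ; 5 | 2023 ; 8 | 2024 ; 9 | 2015

Inner query: departments.id where name = 'Legal'.
Outer: keep employees rows whose dept_id is not in that set.
Inner query → {5}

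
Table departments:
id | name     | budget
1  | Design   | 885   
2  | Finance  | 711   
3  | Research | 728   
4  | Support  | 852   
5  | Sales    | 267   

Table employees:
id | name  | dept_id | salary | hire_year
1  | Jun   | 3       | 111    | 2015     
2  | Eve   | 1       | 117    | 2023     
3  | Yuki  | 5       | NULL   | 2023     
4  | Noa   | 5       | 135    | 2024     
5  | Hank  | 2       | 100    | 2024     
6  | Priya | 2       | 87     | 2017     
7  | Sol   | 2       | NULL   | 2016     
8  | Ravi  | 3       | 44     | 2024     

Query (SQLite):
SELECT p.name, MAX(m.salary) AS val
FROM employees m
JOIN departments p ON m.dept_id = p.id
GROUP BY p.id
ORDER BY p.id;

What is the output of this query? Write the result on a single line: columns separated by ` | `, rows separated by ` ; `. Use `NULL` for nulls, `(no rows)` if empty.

Join each employees row to its departments via dept_id.
Group joined rows by departments.id; compute MAX(m.salary) per group.
  1: ids {2} → MAX(m.salary)=117
  2: ids {5, 6, 7} → MAX(m.salary)=100
  3: ids {1, 8} → MAX(m.salary)=111
  5: ids {3, 4} → MAX(m.salary)=135

Design | 117 ; Finance | 100 ; Research | 111 ; Sales | 135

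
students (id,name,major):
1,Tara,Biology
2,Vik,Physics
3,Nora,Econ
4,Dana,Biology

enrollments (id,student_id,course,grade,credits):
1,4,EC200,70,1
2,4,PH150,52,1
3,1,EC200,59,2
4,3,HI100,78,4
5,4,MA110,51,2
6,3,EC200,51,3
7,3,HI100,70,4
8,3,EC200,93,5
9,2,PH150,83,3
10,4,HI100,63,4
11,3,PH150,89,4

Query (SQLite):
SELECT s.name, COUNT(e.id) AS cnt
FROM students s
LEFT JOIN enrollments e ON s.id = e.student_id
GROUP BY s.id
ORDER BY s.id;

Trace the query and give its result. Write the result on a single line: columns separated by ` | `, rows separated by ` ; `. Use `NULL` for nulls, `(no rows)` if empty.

Tara | 1 ; Vik | 1 ; Nora | 5 ; Dana | 4

LEFT JOIN keeps every students row; unmatched ones get NULL for enrollments columns.
Group by students.id and compute COUNT(e.id). COUNT(col) of an all-NULL group is 0.
  1: ids {3} → COUNT(e.id)=1
  2: ids {9} → COUNT(e.id)=1
  3: ids {4, 6, 7, 8, 11} → COUNT(e.id)=5
  4: ids {1, 2, 5, 10} → COUNT(e.id)=4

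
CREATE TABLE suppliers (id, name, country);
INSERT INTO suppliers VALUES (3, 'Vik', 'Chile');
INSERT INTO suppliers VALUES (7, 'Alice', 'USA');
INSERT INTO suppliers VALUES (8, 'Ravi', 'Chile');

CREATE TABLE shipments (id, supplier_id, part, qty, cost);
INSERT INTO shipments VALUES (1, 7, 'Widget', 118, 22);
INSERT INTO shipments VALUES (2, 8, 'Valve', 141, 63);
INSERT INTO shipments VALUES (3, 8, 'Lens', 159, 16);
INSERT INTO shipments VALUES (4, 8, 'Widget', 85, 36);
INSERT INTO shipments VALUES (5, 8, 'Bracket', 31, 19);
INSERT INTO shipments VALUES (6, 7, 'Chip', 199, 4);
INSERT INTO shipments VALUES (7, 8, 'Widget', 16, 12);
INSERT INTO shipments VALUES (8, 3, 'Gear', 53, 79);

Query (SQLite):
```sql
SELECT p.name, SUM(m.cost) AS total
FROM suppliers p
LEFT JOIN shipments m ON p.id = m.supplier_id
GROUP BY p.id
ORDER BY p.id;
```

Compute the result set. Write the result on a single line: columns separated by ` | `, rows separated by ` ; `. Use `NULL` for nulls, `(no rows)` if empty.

Vik | 79 ; Alice | 26 ; Ravi | 146

LEFT JOIN keeps every suppliers row; unmatched ones get NULL for shipments columns.
Group by suppliers.id and compute SUM(m.cost). SUM over an all-NULL group is NULL.
  3: ids {8} → SUM(m.cost)=79
  7: ids {1, 6} → SUM(m.cost)=26
  8: ids {2, 3, 4, 5, 7} → SUM(m.cost)=146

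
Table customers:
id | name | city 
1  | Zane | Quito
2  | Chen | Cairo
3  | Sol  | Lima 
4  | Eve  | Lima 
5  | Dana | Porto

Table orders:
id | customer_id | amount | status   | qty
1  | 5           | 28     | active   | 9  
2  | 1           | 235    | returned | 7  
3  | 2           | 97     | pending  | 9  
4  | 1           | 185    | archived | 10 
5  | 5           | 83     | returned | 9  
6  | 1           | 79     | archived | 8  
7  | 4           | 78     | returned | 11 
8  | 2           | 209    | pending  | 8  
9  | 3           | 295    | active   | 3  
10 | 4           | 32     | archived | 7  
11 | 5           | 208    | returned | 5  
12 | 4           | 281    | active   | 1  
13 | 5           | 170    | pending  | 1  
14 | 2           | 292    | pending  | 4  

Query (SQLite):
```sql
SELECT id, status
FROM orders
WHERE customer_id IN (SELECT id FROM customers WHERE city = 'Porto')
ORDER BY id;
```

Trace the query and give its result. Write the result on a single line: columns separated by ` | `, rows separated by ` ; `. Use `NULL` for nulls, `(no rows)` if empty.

1 | active ; 5 | returned ; 11 | returned ; 13 | pending

Inner query: customers.id where city = 'Porto'.
Outer: keep orders rows whose customer_id is in that set.
Inner query → {5}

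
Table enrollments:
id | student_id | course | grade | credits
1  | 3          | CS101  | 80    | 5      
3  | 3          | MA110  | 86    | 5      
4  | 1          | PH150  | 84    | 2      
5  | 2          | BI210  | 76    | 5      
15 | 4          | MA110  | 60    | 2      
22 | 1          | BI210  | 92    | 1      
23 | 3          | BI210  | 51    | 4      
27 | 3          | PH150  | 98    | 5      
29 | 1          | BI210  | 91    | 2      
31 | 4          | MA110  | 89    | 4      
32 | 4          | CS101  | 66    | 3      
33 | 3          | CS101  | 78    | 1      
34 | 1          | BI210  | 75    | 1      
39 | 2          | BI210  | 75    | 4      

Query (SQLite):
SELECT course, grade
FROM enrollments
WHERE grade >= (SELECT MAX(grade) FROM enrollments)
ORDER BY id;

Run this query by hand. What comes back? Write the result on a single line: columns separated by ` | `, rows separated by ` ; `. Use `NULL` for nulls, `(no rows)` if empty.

PH150 | 98

Scalar subquery: MAX(grade) over all enrollments rows = 98.
Keep rows where grade >= that value.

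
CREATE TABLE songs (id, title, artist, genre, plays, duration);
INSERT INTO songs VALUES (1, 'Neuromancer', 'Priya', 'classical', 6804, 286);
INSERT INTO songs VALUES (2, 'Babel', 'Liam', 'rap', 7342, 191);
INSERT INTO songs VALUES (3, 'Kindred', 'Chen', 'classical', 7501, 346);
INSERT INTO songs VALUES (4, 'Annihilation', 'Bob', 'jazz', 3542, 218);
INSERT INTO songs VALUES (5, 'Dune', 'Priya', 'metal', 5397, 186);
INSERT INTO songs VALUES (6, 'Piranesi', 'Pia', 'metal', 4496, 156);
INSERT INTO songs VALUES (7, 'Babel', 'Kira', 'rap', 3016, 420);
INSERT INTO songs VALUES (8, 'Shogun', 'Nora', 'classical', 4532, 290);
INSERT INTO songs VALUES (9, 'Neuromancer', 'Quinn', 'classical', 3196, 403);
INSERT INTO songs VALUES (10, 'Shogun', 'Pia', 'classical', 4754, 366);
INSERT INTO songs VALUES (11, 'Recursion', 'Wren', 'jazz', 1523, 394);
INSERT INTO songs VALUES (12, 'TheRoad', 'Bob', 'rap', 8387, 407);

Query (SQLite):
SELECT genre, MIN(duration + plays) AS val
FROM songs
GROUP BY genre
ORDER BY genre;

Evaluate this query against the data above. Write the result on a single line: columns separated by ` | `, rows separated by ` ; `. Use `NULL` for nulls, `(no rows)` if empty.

For each row compute duration + plays.
Group by genre; take MIN of the expression per group.
  classical: ids {1, 3, 8, 9, 10} → MIN(duration + plays)=3599
  jazz: ids {4, 11} → MIN(duration + plays)=1917
  metal: ids {5, 6} → MIN(duration + plays)=4652
  rap: ids {2, 7, 12} → MIN(duration + plays)=3436

classical | 3599 ; jazz | 1917 ; metal | 4652 ; rap | 3436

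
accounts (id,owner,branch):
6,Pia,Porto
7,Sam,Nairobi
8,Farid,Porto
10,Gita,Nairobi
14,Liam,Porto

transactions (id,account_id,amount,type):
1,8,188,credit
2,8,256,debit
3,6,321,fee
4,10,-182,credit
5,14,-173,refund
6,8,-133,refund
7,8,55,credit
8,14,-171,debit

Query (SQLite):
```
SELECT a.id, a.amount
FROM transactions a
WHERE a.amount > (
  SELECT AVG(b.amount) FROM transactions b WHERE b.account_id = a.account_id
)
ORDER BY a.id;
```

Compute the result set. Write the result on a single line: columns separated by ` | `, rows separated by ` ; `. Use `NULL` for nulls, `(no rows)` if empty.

For each transactions row a, compute AVG(amount) over rows sharing a.account_id.
Keep row a if a.amount > that per-group AVG.
  account_id=6: AVG(amount) = 321.0
  account_id=8: AVG(amount) = 91.5
  account_id=10: AVG(amount) = -182.0
  account_id=14: AVG(amount) = -172.0

1 | 188 ; 2 | 256 ; 8 | -171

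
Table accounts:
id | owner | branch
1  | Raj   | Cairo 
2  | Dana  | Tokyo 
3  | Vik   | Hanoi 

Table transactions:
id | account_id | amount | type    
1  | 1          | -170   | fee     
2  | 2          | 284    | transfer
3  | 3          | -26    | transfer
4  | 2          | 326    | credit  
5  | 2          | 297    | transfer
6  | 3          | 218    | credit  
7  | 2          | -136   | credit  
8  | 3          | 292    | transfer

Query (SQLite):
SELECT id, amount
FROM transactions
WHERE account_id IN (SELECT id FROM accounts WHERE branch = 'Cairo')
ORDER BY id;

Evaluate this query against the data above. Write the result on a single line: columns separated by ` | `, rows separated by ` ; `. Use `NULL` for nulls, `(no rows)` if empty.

1 | -170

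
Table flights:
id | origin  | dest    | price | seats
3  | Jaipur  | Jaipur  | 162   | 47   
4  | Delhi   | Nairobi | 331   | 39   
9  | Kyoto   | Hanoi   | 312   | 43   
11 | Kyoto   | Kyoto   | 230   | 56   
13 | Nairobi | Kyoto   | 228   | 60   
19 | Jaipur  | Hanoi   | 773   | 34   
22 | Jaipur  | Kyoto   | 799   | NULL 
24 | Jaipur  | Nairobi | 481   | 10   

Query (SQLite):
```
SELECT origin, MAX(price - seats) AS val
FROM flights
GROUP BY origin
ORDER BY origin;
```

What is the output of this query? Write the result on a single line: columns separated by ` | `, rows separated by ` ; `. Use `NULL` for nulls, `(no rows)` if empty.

Delhi | 292 ; Jaipur | 739 ; Kyoto | 269 ; Nairobi | 168

For each row compute price - seats.
Group by origin; take MAX of the expression per group.
  Delhi: ids {4} → MAX(price - seats)=292
  Jaipur: ids {3, 19, 22, 24} → MAX(price - seats)=739
  Kyoto: ids {9, 11} → MAX(price - seats)=269
  Nairobi: ids {13} → MAX(price - seats)=168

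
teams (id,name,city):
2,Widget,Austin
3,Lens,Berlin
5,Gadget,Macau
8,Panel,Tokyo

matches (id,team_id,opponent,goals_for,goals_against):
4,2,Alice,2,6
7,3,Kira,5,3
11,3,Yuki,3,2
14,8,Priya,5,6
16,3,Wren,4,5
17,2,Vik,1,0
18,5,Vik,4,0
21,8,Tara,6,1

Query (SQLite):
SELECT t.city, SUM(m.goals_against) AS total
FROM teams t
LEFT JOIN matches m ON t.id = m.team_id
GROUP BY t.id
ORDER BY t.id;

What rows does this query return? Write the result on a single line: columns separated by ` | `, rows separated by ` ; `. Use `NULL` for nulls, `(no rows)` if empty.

LEFT JOIN keeps every teams row; unmatched ones get NULL for matches columns.
Group by teams.id and compute SUM(m.goals_against). SUM over an all-NULL group is NULL.
  2: ids {4, 17} → SUM(m.goals_against)=6
  3: ids {7, 11, 16} → SUM(m.goals_against)=10
  5: ids {18} → SUM(m.goals_against)=0
  8: ids {14, 21} → SUM(m.goals_against)=7

Austin | 6 ; Berlin | 10 ; Macau | 0 ; Tokyo | 7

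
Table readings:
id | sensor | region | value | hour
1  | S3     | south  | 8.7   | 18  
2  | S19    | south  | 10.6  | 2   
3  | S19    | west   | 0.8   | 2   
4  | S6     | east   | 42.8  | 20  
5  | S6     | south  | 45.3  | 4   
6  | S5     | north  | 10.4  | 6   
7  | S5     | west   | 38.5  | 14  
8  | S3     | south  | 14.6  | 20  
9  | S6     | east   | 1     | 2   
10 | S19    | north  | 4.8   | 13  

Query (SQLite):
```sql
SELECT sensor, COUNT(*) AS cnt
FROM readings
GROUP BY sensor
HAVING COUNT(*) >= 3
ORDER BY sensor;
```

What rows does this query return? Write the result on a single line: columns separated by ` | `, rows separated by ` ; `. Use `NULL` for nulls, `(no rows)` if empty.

S19 | 3 ; S6 | 3

Partition readings by sensor; compute COUNT(*) within each group.
HAVING: keep groups with count ≥ 3.
  S19: ids {2, 3, 10} → COUNT(*)=3
  S3: ids {1, 8} → COUNT(*)=2
  S5: ids {6, 7} → COUNT(*)=2
  S6: ids {4, 5, 9} → COUNT(*)=3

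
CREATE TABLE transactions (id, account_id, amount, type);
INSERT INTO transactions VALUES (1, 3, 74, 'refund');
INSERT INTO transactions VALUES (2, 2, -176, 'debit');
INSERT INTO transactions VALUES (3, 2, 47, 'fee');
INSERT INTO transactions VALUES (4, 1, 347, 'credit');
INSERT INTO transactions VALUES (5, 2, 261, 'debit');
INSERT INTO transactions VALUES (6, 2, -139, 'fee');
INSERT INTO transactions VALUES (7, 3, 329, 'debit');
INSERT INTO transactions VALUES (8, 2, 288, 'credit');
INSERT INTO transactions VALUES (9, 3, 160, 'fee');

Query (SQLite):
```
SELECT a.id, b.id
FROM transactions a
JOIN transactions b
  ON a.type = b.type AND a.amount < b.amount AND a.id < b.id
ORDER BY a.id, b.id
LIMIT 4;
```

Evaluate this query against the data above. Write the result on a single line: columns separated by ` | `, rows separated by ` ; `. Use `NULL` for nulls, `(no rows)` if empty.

Pairs (a,b) with same type, a.amount < b.amount, a.id < b.id.
type groups: credit:{4,8} debit:{2,5,7} fee:{3,6,9} refund:{1}
Ordered by (a.id, b.id); first 4.

2 | 5 ; 2 | 7 ; 3 | 9 ; 5 | 7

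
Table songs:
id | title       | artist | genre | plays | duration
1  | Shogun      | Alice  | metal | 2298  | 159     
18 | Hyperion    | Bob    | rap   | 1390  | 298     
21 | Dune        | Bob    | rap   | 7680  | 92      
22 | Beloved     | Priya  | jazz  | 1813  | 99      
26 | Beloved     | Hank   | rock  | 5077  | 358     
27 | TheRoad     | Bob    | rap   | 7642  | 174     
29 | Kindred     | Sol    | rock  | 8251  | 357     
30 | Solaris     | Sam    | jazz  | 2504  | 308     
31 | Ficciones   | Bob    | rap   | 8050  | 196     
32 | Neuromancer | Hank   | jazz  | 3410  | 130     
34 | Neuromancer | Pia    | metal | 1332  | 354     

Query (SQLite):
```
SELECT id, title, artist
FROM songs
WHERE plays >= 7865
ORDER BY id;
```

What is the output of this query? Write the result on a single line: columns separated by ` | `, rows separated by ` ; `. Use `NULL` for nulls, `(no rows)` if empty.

29 | Kindred | Sol ; 31 | Ficciones | Bob

plays >= 7865: ids {29, 31}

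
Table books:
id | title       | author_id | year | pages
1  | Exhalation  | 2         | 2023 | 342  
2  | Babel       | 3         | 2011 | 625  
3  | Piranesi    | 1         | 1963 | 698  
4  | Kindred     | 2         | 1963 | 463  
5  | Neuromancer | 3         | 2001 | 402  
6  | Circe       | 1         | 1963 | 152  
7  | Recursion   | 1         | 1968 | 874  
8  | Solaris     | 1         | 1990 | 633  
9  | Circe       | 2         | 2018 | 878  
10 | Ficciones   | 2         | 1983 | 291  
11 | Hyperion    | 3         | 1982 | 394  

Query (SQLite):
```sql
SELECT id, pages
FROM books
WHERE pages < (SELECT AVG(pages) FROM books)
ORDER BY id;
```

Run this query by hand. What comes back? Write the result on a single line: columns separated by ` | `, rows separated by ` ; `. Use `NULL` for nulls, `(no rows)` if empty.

Scalar subquery: AVG(pages) over all books rows = 522.909091 (≈; comparison uses full precision).
Keep rows where pages < that value.

1 | 342 ; 4 | 463 ; 5 | 402 ; 6 | 152 ; 10 | 291 ; 11 | 394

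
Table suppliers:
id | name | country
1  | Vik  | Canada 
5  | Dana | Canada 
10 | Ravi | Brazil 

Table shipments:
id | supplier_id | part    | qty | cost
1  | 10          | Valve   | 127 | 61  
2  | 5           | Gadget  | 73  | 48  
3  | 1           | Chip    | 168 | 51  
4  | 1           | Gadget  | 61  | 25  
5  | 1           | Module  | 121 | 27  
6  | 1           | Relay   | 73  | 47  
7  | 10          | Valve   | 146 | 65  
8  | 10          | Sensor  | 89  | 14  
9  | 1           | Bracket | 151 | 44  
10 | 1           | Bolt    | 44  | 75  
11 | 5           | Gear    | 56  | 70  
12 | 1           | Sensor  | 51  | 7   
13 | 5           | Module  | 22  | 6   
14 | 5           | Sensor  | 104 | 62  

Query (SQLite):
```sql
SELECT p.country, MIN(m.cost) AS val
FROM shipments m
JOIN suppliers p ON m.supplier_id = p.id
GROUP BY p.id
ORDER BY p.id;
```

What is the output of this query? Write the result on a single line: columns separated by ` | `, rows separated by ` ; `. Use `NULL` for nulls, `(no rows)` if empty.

Canada | 7 ; Canada | 6 ; Brazil | 14

Join each shipments row to its suppliers via supplier_id.
Group joined rows by suppliers.id; compute MIN(m.cost) per group.
  1: ids {3, 4, 5, 6, 9, 10, 12} → MIN(m.cost)=7
  5: ids {2, 11, 13, 14} → MIN(m.cost)=6
  10: ids {1, 7, 8} → MIN(m.cost)=14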